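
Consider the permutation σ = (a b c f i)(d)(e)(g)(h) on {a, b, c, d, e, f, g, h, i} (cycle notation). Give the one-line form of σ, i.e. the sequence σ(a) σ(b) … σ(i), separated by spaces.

Reading each image from the cycles: a↦b, b↦c, c↦f, d↦d, e↦e, f↦i, g↦g, h↦h, i↦a.
Listing these in domain order gives b c f d e i g h a.

b c f d e i g h a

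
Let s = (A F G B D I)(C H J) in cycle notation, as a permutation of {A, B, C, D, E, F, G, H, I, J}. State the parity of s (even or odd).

The cycle lengths are 6, 3, 1.
A cycle of length ℓ contributes ℓ−1 transpositions, so s is a product of 5 + 2 = 7 transpositions — odd.

odd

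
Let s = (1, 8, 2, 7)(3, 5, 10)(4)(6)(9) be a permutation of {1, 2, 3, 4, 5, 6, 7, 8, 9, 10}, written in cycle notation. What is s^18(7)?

8

7 lies in the 4-cycle (1, 8, 2, 7).
Since the cycle has length 4, s^18 acts on it the same as s^2 (18 mod 4 = 2).
Advancing 2 steps from 7: 7 → 1 → 8.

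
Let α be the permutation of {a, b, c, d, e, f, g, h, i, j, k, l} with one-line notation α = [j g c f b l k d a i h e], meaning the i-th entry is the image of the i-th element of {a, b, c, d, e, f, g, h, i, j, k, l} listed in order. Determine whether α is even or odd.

odd

In disjoint-cycle form the cycle lengths are 8, 3, 1.
A cycle of length ℓ contributes ℓ−1 transpositions, so α is a product of 7 + 2 = 9 transpositions — odd.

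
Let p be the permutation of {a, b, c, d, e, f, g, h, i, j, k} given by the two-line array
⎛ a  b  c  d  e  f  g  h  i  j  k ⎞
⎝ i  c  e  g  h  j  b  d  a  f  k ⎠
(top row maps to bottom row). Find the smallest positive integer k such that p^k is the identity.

6

Decomposing into disjoint cycles gives cycle lengths 6, 2, 2, 1.
Since disjoint cycles commute, ord(p) = lcm(6, 2, 2) = 6.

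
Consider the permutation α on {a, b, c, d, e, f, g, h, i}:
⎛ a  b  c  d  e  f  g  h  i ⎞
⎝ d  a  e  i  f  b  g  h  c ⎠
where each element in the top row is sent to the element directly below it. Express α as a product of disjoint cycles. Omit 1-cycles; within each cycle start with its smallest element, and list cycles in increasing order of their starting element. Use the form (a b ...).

Iterating α from a gives a → d → i → c → e → f → b → a; that is the 7-cycle (a d i c e f b).
Continuing from each remaining unvisited element yields (a d i c e f b).

(a d i c e f b)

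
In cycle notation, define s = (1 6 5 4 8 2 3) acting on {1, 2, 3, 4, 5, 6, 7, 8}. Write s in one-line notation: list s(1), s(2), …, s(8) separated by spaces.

6 3 1 8 4 5 7 2

Each element maps to the next entry in its cycle (wrapping to the front): 1→6, 2→3, 3→1, 4→8, 5→4, 6→5, 7→7, 8→2.
Listing these in domain order gives 6 3 1 8 4 5 7 2.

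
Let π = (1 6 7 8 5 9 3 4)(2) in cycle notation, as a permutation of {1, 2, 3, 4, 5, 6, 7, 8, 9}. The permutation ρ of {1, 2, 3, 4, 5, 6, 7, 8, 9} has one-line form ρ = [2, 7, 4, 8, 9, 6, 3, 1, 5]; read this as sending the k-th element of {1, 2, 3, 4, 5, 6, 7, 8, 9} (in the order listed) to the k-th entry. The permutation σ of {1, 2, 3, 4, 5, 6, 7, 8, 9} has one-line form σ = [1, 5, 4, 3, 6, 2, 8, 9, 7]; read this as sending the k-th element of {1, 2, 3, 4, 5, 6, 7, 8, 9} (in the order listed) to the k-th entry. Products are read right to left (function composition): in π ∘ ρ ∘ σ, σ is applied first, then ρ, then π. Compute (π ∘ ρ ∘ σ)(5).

7

(π ∘ ρ ∘ σ)(5) = π(ρ(σ(5))). σ(5) = 6, then ρ(6) = 6, then π(6) = 7, so the result is 7.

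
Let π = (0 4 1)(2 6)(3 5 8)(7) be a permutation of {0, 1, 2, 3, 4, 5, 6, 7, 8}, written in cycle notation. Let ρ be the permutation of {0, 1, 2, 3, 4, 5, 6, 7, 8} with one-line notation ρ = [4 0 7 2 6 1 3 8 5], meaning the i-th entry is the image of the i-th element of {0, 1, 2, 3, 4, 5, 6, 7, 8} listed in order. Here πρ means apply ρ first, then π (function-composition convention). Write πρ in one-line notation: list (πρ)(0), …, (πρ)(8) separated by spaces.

1 4 7 6 2 0 5 3 8

Chase each element through ρ then π: 0 → 4 → 1; 1 → 0 → 4; 2 → 7 → 7; 3 → 2 → 6; 4 → 6 → 2; 5 → 1 → 0; 6 → 3 → 5; 7 → 8 → 3; 8 → 5 → 8.
Collecting the images, πρ = [1 4 7 6 2 0 5 3 8].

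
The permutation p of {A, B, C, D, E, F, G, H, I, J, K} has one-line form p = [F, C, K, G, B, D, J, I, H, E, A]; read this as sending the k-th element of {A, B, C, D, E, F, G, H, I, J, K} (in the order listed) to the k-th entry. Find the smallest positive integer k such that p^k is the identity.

18

The disjoint-cycle form of p has cycle lengths 9, 2.
The order of p is the least common multiple of its cycle lengths: lcm(9, 2) = 18.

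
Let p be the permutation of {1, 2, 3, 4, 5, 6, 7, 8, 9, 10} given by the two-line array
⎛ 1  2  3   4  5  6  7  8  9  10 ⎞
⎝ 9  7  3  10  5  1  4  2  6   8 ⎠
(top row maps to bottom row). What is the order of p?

Writing p as disjoint cycles, the cycle lengths are 5, 3, 1, 1.
The order of p is the least common multiple of its cycle lengths: lcm(5, 3) = 15.

15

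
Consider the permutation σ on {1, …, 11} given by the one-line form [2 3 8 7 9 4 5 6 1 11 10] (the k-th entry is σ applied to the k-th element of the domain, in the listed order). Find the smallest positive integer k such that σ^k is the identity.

Decomposing into disjoint cycles gives cycle lengths 9, 2.
The order of σ is the least common multiple of its cycle lengths: lcm(9, 2) = 18.

18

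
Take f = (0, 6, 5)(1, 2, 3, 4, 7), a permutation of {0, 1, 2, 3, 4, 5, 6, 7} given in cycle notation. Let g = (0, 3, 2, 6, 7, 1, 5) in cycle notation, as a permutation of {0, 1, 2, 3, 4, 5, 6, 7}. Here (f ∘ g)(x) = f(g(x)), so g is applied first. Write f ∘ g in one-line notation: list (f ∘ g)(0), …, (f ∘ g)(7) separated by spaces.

For each element, apply g then f: 0 → 3 → 4; 1 → 5 → 0; 2 → 6 → 5; 3 → 2 → 3; 4 → 4 → 7; 5 → 0 → 6; 6 → 7 → 1; 7 → 1 → 2.
Collecting the images, f ∘ g = [4 0 5 3 7 6 1 2].

4 0 5 3 7 6 1 2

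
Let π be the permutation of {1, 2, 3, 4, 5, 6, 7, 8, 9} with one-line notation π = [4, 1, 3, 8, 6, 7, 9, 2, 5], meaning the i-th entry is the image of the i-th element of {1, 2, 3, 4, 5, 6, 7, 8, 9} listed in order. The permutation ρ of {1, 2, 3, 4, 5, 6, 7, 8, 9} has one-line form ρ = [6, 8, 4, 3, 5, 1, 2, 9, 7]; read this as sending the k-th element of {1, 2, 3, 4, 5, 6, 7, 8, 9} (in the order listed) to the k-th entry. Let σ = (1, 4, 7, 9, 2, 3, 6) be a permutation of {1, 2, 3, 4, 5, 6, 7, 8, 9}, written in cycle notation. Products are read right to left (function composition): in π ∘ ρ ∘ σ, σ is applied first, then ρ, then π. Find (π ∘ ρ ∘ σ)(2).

8

(π ∘ ρ ∘ σ)(2) = π(ρ(σ(2))). σ(2) = 3, then ρ(3) = 4, then π(4) = 8, so the result is 8.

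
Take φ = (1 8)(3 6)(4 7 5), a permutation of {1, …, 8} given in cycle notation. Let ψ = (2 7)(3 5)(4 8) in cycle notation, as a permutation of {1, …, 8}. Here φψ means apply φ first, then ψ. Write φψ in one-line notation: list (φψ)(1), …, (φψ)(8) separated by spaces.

4 7 6 2 8 5 3 1

(φψ)(x) = ψ(φ(x)). Computing each image: ψ(φ(1)) = ψ(8) = 4, ψ(φ(2)) = ψ(2) = 7, ψ(φ(3)) = ψ(6) = 6, ψ(φ(4)) = ψ(7) = 2, ψ(φ(5)) = ψ(4) = 8, ψ(φ(6)) = ψ(3) = 5, ψ(φ(7)) = ψ(5) = 3, ψ(φ(8)) = ψ(1) = 1.
Hence φψ = [4 7 6 2 8 5 3 1].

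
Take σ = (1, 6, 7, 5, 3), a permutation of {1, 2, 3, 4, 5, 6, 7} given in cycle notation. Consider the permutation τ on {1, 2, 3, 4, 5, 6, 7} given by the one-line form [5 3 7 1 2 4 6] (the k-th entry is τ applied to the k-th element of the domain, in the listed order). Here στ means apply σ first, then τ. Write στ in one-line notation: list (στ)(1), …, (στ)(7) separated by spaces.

Chase each element through σ then τ: 1 → 6 → 4; 2 → 2 → 3; 3 → 1 → 5; 4 → 4 → 1; 5 → 3 → 7; 6 → 7 → 6; 7 → 5 → 2.
So στ in one-line form is 4 3 5 1 7 6 2.

4 3 5 1 7 6 2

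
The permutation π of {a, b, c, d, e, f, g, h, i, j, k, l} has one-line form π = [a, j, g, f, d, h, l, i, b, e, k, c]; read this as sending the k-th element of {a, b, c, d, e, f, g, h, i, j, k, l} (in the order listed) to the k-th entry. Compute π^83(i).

h

Tracing i → b → … returns to i after 7 steps, so i lies in a 7-cycle (b, j, e, d, f, h, i).
Since the cycle has length 7, π^83 acts on it the same as π^6 (83 mod 7 = 6).
Advancing 6 steps from i: i → b → j → e → d → f → h.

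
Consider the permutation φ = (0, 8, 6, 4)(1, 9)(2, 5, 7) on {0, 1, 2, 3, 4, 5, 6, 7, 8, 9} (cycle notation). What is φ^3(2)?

2

2 lies in the 3-cycle (2, 5, 7).
On a 3-cycle, φ^3 is the identity, so φ^3 = φ^0 there (3 ≡ 0 mod 3).
So φ^3(2) = 2.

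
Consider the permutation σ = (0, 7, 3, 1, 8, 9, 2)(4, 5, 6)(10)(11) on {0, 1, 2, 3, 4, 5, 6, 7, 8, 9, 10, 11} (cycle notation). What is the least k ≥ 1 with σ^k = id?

21

The disjoint cycles have lengths 7, 3, 1, 1.
The order is lcm(7, 3) = 21.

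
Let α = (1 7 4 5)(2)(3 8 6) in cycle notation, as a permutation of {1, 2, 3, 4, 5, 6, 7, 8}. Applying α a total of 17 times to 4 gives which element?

5

4 lies in the 4-cycle (1 7 4 5).
Since the cycle has length 4, α^17 acts on it the same as α^1 (17 mod 4 = 1).
Advancing 1 step from 4: 4 → 5.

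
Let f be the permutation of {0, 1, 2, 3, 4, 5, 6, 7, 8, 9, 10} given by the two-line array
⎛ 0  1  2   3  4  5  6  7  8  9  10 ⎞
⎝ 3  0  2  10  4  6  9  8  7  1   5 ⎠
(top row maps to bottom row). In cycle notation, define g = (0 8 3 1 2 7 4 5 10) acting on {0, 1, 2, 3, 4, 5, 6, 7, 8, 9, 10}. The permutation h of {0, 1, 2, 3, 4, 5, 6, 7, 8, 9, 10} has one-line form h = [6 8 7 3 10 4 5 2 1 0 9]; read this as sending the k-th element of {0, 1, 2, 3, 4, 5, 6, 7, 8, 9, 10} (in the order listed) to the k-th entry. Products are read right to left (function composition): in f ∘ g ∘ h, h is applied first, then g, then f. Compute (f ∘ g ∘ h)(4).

3

(f ∘ g ∘ h)(4) = f(g(h(4))). h(4) = 10, then g(10) = 0, then f(0) = 3, so the result is 3.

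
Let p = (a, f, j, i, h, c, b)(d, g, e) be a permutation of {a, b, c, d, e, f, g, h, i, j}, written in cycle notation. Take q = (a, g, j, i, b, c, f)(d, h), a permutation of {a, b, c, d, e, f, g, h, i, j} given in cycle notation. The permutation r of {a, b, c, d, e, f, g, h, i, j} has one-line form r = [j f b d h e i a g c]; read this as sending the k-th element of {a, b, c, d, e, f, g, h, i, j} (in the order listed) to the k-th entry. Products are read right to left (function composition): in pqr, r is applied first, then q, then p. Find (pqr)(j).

Chase j: r(j) = c; q(c) = f; p(f) = j. Hence (pqr)(j) = j.

j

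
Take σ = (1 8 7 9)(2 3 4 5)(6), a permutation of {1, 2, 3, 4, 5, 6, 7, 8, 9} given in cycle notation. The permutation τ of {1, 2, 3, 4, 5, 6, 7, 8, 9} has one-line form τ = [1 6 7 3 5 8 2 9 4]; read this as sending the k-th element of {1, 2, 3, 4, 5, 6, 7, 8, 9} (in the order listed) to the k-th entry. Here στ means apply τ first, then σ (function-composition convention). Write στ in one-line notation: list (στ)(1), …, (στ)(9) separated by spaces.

For each element, apply τ then σ: 1 → 1 → 8; 2 → 6 → 6; 3 → 7 → 9; 4 → 3 → 4; 5 → 5 → 2; 6 → 8 → 7; 7 → 2 → 3; 8 → 9 → 1; 9 → 4 → 5.
Collecting the images, στ = [8 6 9 4 2 7 3 1 5].

8 6 9 4 2 7 3 1 5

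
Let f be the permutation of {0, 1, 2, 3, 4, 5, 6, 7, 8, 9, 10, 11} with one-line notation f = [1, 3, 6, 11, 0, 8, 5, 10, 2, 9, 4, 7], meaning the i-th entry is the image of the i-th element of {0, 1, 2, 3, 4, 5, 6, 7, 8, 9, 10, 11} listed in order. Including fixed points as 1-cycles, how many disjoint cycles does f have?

3

The cycle decomposition is (0, 1, 3, 11, 7, 10, 4)(2, 6, 5, 8)(9), which has 3 cycles (counting 1-cycles).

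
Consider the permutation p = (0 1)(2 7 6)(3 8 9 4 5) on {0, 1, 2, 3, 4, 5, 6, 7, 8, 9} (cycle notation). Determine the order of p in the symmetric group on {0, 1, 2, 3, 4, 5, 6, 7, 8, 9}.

The cycle type of p is (5, 3, 2).
The order of p is the least common multiple of its cycle lengths: lcm(5, 3, 2) = 30.

30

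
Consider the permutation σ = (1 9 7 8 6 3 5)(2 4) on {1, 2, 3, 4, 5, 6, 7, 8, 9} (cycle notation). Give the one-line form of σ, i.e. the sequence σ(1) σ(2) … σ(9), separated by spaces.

Reading each image from the cycles: 1→9, 2→4, 3→5, 4→2, 5→1, 6→3, 7→8, 8→6, 9→7.
Listing these in domain order gives 9 4 5 2 1 3 8 6 7.

9 4 5 2 1 3 8 6 7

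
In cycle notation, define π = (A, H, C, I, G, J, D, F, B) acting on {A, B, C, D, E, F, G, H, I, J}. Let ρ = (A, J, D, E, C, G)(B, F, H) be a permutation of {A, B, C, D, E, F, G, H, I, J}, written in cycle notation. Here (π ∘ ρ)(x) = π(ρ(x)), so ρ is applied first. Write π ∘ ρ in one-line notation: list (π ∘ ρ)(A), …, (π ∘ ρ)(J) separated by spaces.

(π ∘ ρ)(x) = π(ρ(x)). Computing each image: π(ρ(A)) = π(J) = D, π(ρ(B)) = π(F) = B, π(ρ(C)) = π(G) = J, π(ρ(D)) = π(E) = E, π(ρ(E)) = π(C) = I, π(ρ(F)) = π(H) = C, π(ρ(G)) = π(A) = H, π(ρ(H)) = π(B) = A, π(ρ(I)) = π(I) = G, π(ρ(J)) = π(D) = F.
Hence π ∘ ρ = [D B J E I C H A G F].

D B J E I C H A G F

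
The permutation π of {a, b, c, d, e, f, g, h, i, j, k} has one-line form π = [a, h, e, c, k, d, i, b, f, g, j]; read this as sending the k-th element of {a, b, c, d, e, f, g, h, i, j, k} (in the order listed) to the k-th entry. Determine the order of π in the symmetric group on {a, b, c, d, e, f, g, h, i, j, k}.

Decomposing into disjoint cycles gives cycle lengths 8, 2, 1.
The order of π is the least common multiple of its cycle lengths: lcm(8, 2) = 8.

8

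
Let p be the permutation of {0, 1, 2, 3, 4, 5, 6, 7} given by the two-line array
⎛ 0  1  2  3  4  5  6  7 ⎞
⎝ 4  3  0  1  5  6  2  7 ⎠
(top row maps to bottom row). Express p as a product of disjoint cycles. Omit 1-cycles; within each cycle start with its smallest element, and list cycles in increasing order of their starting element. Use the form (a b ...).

(0 4 5 6 2)(1 3)

Iterating p from 0 gives 0 → 4 → 5 → 6 → 2 → 0; that is the 5-cycle (0 4 5 6 2).
Continuing from each remaining unvisited element yields (0 4 5 6 2)(1 3).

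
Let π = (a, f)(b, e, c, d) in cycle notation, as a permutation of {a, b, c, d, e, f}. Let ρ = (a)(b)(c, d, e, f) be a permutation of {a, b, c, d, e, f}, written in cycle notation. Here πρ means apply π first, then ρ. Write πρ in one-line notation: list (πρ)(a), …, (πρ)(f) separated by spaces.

(πρ)(x) = ρ(π(x)). Computing each image: ρ(π(a)) = ρ(f) = c, ρ(π(b)) = ρ(e) = f, ρ(π(c)) = ρ(d) = e, ρ(π(d)) = ρ(b) = b, ρ(π(e)) = ρ(c) = d, ρ(π(f)) = ρ(a) = a.
Hence πρ = [c f e b d a].

c f e b d a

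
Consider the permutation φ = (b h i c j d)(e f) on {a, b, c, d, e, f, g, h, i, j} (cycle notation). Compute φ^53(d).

d lies in the 6-cycle (b h i c j d).
Since the cycle has length 6, φ^53 acts on it the same as φ^5 (53 mod 6 = 5).
Advancing 5 steps from d: d → b → h → i → c → j.

j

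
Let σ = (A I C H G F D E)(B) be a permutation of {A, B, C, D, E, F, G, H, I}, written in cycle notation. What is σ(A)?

I

In the cycle (A I C H G F D E), A is followed by I, so σ(A) = I.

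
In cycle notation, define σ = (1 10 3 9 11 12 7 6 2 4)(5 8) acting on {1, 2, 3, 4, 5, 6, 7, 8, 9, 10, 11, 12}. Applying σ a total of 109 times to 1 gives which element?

1 lies in the 10-cycle (1 10 3 9 11 12 7 6 2 4).
Since the cycle has length 10, σ^109 acts on it the same as σ^9 (109 mod 10 = 9).
Advancing 9 steps from 1: 1 → 10 → 3 → 9 → 11 → 12 → 7 → 6 → 2 → 4.

4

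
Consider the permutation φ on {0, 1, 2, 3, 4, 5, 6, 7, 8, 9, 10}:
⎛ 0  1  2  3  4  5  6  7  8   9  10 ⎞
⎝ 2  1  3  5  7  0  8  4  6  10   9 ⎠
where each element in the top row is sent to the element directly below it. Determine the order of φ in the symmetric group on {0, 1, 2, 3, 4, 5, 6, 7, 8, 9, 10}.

4

The disjoint-cycle form of φ has cycle lengths 4, 2, 2, 2, 1.
Since disjoint cycles commute, ord(φ) = lcm(4, 2, 2, 2) = 4.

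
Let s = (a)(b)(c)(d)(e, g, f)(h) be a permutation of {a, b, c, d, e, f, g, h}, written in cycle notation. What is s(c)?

The 1-cycle (c) fixes c, so s(c) = c.

c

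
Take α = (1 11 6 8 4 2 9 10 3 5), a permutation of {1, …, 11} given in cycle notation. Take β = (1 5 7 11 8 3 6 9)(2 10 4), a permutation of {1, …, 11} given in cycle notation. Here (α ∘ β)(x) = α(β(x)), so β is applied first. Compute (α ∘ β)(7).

6

β(7) = 11, then α(11) = 6; composing gives (α ∘ β)(7) = 6.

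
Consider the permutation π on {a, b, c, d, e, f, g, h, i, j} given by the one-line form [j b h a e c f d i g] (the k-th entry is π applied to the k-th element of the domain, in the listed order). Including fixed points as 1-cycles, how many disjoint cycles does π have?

The cycle decomposition is (a, j, g, f, c, h, d)(b)(e)(i), which has 4 cycles (counting 1-cycles).

4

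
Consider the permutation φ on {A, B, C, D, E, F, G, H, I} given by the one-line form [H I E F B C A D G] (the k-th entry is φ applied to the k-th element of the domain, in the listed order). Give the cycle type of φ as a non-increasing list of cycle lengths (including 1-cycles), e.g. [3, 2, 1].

The disjoint cycles are (A H D F C E B I G), with lengths 9 in non-increasing order.

[9]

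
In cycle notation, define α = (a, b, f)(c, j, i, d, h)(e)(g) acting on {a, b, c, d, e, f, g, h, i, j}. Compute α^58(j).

j lies in the 5-cycle (c, j, i, d, h).
Since the cycle has length 5, α^58 acts on it the same as α^3 (58 mod 5 = 3).
Advancing 3 steps from j: j → i → d → h.

h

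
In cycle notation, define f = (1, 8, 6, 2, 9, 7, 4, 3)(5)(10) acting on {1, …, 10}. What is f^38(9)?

6

9 lies in the 8-cycle (1, 8, 6, 2, 9, 7, 4, 3).
On an 8-cycle, f^8 is the identity, so f^38 = f^6 there (38 ≡ 6 mod 8).
Stepping 6 places around the cycle: 9 → 7 → 4 → 3 → 1 → 8 → 6.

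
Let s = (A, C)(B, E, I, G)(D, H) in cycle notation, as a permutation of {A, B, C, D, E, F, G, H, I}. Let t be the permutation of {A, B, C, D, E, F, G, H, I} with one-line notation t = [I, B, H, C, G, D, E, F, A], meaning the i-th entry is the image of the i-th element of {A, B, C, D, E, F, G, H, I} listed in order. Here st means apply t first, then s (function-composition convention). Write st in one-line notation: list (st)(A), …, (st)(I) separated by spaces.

(st)(x) = s(t(x)). Computing each image: s(t(A)) = s(I) = G, s(t(B)) = s(B) = E, s(t(C)) = s(H) = D, s(t(D)) = s(C) = A, s(t(E)) = s(G) = B, s(t(F)) = s(D) = H, s(t(G)) = s(E) = I, s(t(H)) = s(F) = F, s(t(I)) = s(A) = C.
Hence st = [G E D A B H I F C].

G E D A B H I F C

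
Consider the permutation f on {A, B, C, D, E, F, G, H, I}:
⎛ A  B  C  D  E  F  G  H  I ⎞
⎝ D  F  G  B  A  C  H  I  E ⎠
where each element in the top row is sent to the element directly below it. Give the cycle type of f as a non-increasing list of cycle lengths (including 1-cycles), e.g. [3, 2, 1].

[9]

The disjoint cycles are (A, D, B, F, C, G, H, I, E), with lengths 9 in non-increasing order.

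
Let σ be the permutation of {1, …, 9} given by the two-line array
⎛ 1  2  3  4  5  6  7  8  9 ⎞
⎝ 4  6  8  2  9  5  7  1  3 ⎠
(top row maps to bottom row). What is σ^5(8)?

5

Tracing 8 → 1 → … returns to 8 after 8 steps, so 8 lies in an 8-cycle (1, 4, 2, 6, 5, 9, 3, 8).
Advancing 5 steps from 8: 8 → 1 → 4 → 2 → 6 → 5.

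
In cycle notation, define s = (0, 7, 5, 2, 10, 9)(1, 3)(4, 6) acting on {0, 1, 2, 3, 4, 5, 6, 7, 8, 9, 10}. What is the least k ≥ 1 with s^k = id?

6

The cycle type of s is (6, 2, 2, 1).
The order of s is the least common multiple of its cycle lengths: lcm(6, 2, 2) = 6.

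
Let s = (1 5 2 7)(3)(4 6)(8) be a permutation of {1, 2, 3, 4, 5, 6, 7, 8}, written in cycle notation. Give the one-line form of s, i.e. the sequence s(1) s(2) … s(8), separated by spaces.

5 7 3 6 2 4 1 8

Image by image: 1→5, 2→7, 3→3, 4→6, 5→2, 6→4, 7→1, 8→8.
So the one-line form is 5 7 3 6 2 4 1 8.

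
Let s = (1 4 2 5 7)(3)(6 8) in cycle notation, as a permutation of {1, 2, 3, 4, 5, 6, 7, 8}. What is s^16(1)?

1 lies in the 5-cycle (1 4 2 5 7).
On a 5-cycle, s^5 is the identity, so s^16 = s^1 there (16 ≡ 1 mod 5).
Advancing 1 step from 1: 1 → 4.

4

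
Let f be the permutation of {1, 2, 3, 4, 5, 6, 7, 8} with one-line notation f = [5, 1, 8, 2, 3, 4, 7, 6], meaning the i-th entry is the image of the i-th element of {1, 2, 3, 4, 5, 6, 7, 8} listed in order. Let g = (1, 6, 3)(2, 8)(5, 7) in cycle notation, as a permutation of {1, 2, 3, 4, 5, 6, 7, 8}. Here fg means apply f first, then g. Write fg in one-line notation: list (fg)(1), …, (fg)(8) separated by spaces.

For each element, apply f then g: 1 → 5 → 7; 2 → 1 → 6; 3 → 8 → 2; 4 → 2 → 8; 5 → 3 → 1; 6 → 4 → 4; 7 → 7 → 5; 8 → 6 → 3.
Collecting the images, fg = [7 6 2 8 1 4 5 3].

7 6 2 8 1 4 5 3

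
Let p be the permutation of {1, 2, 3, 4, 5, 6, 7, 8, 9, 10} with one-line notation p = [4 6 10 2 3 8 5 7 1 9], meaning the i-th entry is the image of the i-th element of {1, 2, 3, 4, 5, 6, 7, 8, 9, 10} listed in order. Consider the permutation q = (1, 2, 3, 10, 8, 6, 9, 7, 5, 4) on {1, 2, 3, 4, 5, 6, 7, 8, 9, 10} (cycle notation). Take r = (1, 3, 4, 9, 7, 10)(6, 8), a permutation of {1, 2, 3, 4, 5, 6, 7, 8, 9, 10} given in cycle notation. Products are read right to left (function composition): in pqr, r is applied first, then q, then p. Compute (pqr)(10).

Chase 10: r(10) = 1; q(1) = 2; p(2) = 6. Hence (pqr)(10) = 6.

6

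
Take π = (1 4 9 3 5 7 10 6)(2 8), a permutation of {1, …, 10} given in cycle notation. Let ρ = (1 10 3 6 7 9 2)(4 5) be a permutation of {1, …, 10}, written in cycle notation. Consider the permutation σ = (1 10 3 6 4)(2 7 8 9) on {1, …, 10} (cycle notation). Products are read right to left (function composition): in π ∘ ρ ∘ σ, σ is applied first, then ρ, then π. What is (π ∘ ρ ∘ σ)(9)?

4

Apply the permutations in order: σ(9) = 2, then ρ(2) = 1, then π(1) = 4. So (π ∘ ρ ∘ σ)(9) = 4.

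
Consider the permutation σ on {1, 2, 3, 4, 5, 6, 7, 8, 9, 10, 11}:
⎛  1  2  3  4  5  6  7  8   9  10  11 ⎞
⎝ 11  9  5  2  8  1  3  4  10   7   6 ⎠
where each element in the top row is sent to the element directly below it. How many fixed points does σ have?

No element satisfies σ(x) = x, so there are 0 fixed points.

0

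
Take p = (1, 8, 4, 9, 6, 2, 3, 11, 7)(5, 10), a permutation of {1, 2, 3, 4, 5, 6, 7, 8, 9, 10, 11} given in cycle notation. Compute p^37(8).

4

8 lies in the 9-cycle (1, 8, 4, 9, 6, 2, 3, 11, 7).
Powers repeat with period 9 on this cycle, and 37 mod 9 = 1, so p^37(8) = p^1(8).
Stepping 1 place around the cycle: 8 → 4.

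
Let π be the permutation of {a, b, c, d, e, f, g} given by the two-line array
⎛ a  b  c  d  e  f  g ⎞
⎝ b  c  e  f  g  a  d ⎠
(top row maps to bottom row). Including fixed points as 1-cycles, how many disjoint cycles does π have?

The cycle decomposition is (a b c e g d f), which has 1 cycle (counting 1-cycles).

1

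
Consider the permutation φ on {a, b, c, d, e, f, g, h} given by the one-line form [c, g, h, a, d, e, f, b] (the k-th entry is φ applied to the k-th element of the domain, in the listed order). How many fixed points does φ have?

No element satisfies φ(x) = x, so there are 0 fixed points.

0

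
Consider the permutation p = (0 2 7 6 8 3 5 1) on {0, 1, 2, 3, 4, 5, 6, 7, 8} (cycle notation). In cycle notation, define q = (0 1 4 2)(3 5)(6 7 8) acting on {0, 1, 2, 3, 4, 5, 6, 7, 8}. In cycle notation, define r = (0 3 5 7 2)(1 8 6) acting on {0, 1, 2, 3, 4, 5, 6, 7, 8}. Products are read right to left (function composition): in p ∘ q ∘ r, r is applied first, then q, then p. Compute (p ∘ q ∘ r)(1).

8

Apply the permutations in order: r(1) = 8, then q(8) = 6, then p(6) = 8. So (p ∘ q ∘ r)(1) = 8.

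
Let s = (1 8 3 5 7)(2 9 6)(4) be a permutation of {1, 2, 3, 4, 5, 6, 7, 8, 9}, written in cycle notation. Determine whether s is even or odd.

even

The cycle lengths are 5, 3, 1.
A cycle is odd iff its length is even; s has 0 even-length cycles, so sgn(s) = (−1)^0 and s is even.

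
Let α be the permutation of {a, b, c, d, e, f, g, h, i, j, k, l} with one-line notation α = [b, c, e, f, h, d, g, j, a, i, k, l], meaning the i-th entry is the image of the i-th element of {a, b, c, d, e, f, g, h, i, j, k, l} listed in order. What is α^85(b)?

Tracing b → c → … returns to b after 7 steps, so b lies in a 7-cycle (a b c e h j i).
On a 7-cycle, α^7 is the identity, so α^85 = α^1 there (85 ≡ 1 mod 7).
Advancing 1 step from b: b → c.

c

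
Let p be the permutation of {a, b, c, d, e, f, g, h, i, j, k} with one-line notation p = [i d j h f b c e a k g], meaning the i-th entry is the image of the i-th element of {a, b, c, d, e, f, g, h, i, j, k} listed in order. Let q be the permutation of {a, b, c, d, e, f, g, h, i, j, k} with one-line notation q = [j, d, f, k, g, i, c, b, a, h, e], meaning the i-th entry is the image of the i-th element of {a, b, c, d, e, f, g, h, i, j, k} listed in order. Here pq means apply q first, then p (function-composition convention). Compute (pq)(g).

j

(pq)(g) = p(q(g)). q(g) = c, then p(c) = j. So (pq)(g) = j.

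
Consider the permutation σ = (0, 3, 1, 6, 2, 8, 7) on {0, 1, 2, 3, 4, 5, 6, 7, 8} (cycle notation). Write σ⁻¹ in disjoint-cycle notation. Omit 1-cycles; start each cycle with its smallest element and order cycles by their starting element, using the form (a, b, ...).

(0, 7, 8, 2, 6, 1, 3)

If σ sends a → b within a cycle, σ⁻¹ sends b → a; equivalently, reverse each cycle.
After reversing and putting each cycle's least element first, σ⁻¹ = (0, 7, 8, 2, 6, 1, 3).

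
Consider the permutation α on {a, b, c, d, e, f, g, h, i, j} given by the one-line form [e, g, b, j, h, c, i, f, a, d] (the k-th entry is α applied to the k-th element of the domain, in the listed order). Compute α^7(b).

c

Tracing b → g → … returns to b after 8 steps, so b lies in an 8-cycle (a, e, h, f, c, b, g, i).
Advancing 7 steps from b: b → g → i → a → e → h → f → c.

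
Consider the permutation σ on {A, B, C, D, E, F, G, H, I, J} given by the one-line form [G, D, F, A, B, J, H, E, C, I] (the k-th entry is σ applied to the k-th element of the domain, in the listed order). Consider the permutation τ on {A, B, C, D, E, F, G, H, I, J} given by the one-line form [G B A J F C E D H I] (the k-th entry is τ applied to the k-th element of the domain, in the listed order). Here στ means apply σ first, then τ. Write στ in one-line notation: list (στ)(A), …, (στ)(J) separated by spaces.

For each element, apply σ then τ: A → G → E; B → D → J; C → F → C; D → A → G; E → B → B; F → J → I; G → H → D; H → E → F; I → C → A; J → I → H.
Collecting the images, στ = [E J C G B I D F A H].

E J C G B I D F A H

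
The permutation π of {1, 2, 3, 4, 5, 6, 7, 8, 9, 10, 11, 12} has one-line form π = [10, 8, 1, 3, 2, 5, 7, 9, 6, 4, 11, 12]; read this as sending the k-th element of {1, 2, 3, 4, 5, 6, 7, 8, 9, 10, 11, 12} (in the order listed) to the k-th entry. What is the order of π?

20

Writing π as disjoint cycles, the cycle lengths are 5, 4, 1, 1, 1.
The order is lcm(5, 4) = 20.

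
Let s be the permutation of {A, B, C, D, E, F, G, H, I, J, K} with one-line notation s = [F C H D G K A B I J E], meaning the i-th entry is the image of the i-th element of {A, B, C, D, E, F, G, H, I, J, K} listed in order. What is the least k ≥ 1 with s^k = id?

15

The disjoint-cycle form of s has cycle lengths 5, 3, 1, 1, 1.
Since disjoint cycles commute, ord(s) = lcm(5, 3) = 15.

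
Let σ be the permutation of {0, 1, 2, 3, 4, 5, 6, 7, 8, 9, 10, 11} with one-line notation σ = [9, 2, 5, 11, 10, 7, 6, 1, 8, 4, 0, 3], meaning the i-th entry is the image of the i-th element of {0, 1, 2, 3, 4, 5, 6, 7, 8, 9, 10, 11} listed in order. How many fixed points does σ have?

2

The fixed points (elements with σ(x) = x) are {6, 8}, so there are 2.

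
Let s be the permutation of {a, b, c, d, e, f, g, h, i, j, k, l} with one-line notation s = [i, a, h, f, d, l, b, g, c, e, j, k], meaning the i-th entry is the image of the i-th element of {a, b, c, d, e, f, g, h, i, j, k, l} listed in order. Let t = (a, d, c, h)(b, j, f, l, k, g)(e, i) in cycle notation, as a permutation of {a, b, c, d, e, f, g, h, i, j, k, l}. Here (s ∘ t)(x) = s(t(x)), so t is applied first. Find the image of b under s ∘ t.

t(b) = j, then s(j) = e; composing gives (s ∘ t)(b) = e.

e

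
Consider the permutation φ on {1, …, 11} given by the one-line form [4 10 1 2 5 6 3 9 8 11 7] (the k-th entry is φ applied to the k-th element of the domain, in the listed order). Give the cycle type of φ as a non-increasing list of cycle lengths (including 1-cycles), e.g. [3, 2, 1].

[7, 2, 1, 1]

The disjoint cycles are (1, 4, 2, 10, 11, 7, 3)(5)(6)(8, 9), with lengths 7, 2, 1, 1 in non-increasing order.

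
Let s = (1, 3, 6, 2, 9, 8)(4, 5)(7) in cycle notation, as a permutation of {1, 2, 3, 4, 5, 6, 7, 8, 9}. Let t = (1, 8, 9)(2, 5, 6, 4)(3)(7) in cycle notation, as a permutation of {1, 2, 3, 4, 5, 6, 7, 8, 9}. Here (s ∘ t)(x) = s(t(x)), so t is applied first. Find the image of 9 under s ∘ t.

(s ∘ t)(9) = s(t(9)). t(9) = 1, then s(1) = 3. So (s ∘ t)(9) = 3.

3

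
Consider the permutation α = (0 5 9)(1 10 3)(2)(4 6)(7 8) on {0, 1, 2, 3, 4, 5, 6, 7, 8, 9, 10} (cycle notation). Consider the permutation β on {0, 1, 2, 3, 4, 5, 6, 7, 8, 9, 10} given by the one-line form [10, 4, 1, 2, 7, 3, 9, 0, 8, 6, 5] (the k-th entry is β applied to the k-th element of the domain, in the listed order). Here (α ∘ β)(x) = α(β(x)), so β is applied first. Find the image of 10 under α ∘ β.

9

β(10) = 5, then α(5) = 9; composing gives (α ∘ β)(10) = 9.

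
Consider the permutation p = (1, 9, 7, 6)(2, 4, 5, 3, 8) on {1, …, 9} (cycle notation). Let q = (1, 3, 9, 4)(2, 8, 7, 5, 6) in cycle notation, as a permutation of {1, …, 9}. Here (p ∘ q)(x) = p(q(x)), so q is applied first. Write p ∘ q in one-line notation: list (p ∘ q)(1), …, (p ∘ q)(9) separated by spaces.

8 2 7 9 1 4 3 6 5

Chase each element through q then p: 1 → 3 → 8; 2 → 8 → 2; 3 → 9 → 7; 4 → 1 → 9; 5 → 6 → 1; 6 → 2 → 4; 7 → 5 → 3; 8 → 7 → 6; 9 → 4 → 5.
Collecting the images, p ∘ q = [8 2 7 9 1 4 3 6 5].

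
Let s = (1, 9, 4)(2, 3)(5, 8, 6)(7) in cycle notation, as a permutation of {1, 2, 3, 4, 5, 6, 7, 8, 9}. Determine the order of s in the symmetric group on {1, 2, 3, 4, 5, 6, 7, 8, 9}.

The disjoint cycles have lengths 3, 3, 2, 1.
Since disjoint cycles commute, ord(s) = lcm(3, 3, 2) = 6.

6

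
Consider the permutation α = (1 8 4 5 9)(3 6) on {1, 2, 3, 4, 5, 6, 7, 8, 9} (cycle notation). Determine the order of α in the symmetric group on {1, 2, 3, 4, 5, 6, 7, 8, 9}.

10

The disjoint cycles have lengths 5, 2, 1, 1.
The order is lcm(5, 2) = 10.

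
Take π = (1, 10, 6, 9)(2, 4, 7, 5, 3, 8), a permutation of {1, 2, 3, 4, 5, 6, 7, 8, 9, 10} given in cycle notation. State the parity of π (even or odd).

even

The cycle lengths are 6, 4.
A cycle of length ℓ contributes ℓ−1 transpositions, so π is a product of 5 + 3 = 8 transpositions — even.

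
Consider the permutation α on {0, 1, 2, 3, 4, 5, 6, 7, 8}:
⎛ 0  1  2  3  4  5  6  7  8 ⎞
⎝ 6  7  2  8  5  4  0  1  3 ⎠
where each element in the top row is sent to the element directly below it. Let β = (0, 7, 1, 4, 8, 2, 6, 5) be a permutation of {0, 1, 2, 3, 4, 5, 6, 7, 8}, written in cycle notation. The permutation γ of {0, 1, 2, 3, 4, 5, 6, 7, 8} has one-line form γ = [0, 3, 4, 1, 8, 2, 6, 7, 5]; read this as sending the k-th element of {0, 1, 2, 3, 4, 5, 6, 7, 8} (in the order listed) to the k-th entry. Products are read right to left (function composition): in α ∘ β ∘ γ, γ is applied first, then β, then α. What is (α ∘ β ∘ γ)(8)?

6

(α ∘ β ∘ γ)(8) = α(β(γ(8))). γ(8) = 5, then β(5) = 0, then α(0) = 6, so the result is 6.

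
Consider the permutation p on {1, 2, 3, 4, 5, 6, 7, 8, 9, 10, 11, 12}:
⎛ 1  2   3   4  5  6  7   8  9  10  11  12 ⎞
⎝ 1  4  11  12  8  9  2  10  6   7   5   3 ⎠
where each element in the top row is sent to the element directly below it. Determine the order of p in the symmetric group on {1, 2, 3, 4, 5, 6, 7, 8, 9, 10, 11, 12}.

The disjoint-cycle form of p has cycle lengths 9, 2, 1.
The order is lcm(9, 2) = 18.

18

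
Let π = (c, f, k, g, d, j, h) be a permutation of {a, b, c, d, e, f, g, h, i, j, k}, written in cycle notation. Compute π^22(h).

c

h lies in the 7-cycle (c, f, k, g, d, j, h).
Since the cycle has length 7, π^22 acts on it the same as π^1 (22 mod 7 = 1).
Advancing 1 step from h: h → c.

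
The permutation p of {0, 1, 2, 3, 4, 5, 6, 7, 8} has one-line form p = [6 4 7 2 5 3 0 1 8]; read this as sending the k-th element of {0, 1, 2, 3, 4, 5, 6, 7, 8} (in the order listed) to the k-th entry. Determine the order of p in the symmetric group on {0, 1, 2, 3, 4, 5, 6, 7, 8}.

The disjoint-cycle form of p has cycle lengths 6, 2, 1.
The order of p is the least common multiple of its cycle lengths: lcm(6, 2) = 6.

6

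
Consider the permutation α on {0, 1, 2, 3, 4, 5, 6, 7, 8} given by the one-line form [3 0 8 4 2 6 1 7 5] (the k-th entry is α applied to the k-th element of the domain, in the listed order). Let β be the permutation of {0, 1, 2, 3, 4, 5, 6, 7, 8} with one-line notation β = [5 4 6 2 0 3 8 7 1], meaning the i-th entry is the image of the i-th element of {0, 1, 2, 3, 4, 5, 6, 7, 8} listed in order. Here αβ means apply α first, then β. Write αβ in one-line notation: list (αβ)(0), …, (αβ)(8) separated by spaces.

2 5 1 0 6 8 4 7 3

For each element, apply α then β: 0 → 3 → 2; 1 → 0 → 5; 2 → 8 → 1; 3 → 4 → 0; 4 → 2 → 6; 5 → 6 → 8; 6 → 1 → 4; 7 → 7 → 7; 8 → 5 → 3.
Collecting the images, αβ = [2 5 1 0 6 8 4 7 3].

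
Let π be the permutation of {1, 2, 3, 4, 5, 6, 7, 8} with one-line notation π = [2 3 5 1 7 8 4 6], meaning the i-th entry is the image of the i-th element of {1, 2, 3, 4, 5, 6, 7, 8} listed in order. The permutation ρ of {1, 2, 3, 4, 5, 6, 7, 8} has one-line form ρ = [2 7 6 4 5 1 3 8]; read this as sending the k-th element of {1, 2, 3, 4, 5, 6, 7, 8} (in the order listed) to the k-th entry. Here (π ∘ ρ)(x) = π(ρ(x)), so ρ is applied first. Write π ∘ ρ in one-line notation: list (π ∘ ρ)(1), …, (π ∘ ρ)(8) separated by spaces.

For each element, apply ρ then π: 1 → 2 → 3; 2 → 7 → 4; 3 → 6 → 8; 4 → 4 → 1; 5 → 5 → 7; 6 → 1 → 2; 7 → 3 → 5; 8 → 8 → 6.
Collecting the images, π ∘ ρ = [3 4 8 1 7 2 5 6].

3 4 8 1 7 2 5 6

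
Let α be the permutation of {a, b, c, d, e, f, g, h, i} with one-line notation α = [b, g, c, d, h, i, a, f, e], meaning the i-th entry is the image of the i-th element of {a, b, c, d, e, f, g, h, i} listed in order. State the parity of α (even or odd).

odd

In disjoint-cycle form the cycle lengths are 4, 3, 1, 1.
A cycle of length ℓ contributes ℓ−1 transpositions, so α is a product of 3 + 2 = 5 transpositions — odd.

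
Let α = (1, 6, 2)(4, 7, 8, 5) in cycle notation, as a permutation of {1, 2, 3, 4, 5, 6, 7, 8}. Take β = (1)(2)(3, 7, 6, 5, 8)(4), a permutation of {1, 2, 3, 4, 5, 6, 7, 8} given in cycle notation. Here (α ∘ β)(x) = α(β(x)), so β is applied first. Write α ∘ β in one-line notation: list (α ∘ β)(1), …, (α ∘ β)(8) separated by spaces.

Chase each element through β then α: 1 → 1 → 6; 2 → 2 → 1; 3 → 7 → 8; 4 → 4 → 7; 5 → 8 → 5; 6 → 5 → 4; 7 → 6 → 2; 8 → 3 → 3.
Collecting the images, α ∘ β = [6 1 8 7 5 4 2 3].

6 1 8 7 5 4 2 3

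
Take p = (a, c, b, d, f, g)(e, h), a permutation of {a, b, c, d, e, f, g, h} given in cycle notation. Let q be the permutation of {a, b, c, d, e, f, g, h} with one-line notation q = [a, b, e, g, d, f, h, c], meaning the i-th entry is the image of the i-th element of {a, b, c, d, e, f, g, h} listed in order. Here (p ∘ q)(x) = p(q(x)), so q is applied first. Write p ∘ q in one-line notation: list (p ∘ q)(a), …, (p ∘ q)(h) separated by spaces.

For each element, apply q then p: a → a → c; b → b → d; c → e → h; d → g → a; e → d → f; f → f → g; g → h → e; h → c → b.
Collecting the images, p ∘ q = [c d h a f g e b].

c d h a f g e b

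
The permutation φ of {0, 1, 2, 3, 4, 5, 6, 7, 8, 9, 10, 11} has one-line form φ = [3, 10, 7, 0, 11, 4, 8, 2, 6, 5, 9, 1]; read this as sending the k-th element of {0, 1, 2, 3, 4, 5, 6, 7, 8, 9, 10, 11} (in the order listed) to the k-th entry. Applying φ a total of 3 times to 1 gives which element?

5

Tracing 1 → 10 → … returns to 1 after 6 steps, so 1 lies in a 6-cycle (1, 10, 9, 5, 4, 11).
Stepping 3 places around the cycle: 1 → 10 → 9 → 5.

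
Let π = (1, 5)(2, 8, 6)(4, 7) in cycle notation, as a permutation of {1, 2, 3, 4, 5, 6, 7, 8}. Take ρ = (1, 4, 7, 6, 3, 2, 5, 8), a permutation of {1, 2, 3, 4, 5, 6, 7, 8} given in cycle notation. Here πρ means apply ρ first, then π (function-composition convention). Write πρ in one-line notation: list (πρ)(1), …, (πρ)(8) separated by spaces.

7 1 8 4 6 3 2 5

Chase each element through ρ then π: 1 → 4 → 7; 2 → 5 → 1; 3 → 2 → 8; 4 → 7 → 4; 5 → 8 → 6; 6 → 3 → 3; 7 → 6 → 2; 8 → 1 → 5.
So πρ in one-line form is 7 1 8 4 6 3 2 5.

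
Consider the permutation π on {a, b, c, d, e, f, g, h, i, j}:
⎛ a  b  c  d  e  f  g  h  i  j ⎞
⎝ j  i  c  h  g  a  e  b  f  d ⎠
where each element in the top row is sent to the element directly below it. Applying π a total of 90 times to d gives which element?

j

Tracing d → h → … returns to d after 7 steps, so d lies in a 7-cycle (a j d h b i f).
On a 7-cycle, π^7 is the identity, so π^90 = π^6 there (90 ≡ 6 mod 7).
Advancing 6 steps from d: d → h → b → i → f → a → j.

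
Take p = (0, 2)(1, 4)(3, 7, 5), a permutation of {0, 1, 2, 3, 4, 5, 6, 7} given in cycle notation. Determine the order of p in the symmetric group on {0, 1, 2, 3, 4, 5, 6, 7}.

6

The cycle type of p is (3, 2, 2, 1).
Since disjoint cycles commute, ord(p) = lcm(3, 2, 2) = 6.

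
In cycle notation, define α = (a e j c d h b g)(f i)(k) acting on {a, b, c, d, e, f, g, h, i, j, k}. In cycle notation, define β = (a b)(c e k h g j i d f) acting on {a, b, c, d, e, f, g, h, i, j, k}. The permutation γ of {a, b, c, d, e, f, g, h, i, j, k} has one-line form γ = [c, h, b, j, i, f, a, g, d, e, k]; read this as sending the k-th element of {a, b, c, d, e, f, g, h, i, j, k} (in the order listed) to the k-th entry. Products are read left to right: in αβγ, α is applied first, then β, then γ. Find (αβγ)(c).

Apply the permutations in order: α(c) = d, then β(d) = f, then γ(f) = f. So (αβγ)(c) = f.

f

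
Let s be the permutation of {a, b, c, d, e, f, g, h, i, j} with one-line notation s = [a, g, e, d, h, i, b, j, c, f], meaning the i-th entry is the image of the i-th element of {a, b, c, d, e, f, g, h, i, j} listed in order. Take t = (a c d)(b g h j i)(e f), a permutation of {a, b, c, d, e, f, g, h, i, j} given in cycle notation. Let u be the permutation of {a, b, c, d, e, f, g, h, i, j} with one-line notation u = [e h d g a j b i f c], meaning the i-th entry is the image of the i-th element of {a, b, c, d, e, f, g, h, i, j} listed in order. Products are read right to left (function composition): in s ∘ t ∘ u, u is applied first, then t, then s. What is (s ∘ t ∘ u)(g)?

(s ∘ t ∘ u)(g) = s(t(u(g))). u(g) = b, then t(b) = g, then s(g) = b, so the result is b.

b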